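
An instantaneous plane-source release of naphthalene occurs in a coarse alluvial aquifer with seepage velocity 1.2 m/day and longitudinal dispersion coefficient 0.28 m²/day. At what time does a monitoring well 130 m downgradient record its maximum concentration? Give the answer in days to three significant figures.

108 days

For the 1D instantaneous-source solution, setting ∂C/∂t = 0 at fixed x gives v²t² + 2Dt − x² = 0, so t = (√(D² + v²x²) − D)/v².
√(D² + v²x²) = √(0.28² + 1.2² × 130²) = 156.0; v² = 1.44.
t = (156.0 − 0.28)/1.44 = 108 days (vs. the pure-advection estimate x/v = 108 d).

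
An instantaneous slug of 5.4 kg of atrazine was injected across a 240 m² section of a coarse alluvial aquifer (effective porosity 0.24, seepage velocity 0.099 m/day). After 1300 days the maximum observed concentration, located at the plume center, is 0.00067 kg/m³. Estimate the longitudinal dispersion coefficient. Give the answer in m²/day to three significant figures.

At the plume center C_max = M/(n_e·A·√(4πDt)), so D = M²/(4πt·(n_e·A·C_max)²).
n_e·A·C_max = 0.24 × 240 × 0.00067 = 0.03859 kg/m.
D = 5.4²/(4π × 1300 × 0.03859²) = 1.20 m²/day.

1.20 m²/day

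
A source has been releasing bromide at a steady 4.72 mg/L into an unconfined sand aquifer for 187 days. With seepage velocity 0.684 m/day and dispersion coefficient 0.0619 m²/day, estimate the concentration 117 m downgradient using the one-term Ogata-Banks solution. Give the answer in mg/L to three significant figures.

4.66 mg/L

For a continuous step input, C/C₀ ≈ ½·erfc((x−vt)/(2√(Dt))).
vt = 0.684 × 187 = 127.908 m and 2√(Dt) = 2√(0.0619 × 187) = 6.804 m.
Argument (x−vt)/(2√(Dt)) = (117 − 127.908)/6.804 = -1.603; ½·erfc(-1.603) = 0.9883.
C = 4.72 × 0.9883 = 4.66 mg/L.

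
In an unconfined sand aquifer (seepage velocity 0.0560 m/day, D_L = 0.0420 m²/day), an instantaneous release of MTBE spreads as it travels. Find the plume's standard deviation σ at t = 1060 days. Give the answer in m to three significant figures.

Dispersive spreading gives a Gaussian with σ² = 2Dt; advection only shifts the center.
σ = √(2 × 0.0420 × 1060) = 9.44 m.

9.44 m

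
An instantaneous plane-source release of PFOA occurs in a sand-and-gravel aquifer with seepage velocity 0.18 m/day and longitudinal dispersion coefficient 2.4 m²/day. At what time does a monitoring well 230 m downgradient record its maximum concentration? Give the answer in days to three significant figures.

For the 1D instantaneous-source solution, setting ∂C/∂t = 0 at fixed x gives v²t² + 2Dt − x² = 0, so t = (√(D² + v²x²) − D)/v².
√(D² + v²x²) = √(2.4² + 0.18² × 230²) = 41.47; v² = 0.0324.
t = (41.47 − 2.4)/0.0324 = 1210 days (vs. the pure-advection estimate x/v = 1280 d).

1210 days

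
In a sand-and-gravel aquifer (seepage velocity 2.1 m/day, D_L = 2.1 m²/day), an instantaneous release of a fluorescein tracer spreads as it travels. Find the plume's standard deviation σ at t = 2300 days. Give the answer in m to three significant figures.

98.3 m

Dispersive spreading gives a Gaussian with σ² = 2Dt; advection only shifts the center.
σ = √(2 × 2.1 × 2300) = 98.3 m.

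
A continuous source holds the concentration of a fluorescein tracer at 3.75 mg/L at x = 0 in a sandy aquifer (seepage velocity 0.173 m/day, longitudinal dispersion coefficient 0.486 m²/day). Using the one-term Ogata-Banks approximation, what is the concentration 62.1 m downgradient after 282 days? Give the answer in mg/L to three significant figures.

0.790 mg/L

For a continuous step input, C/C₀ ≈ ½·erfc((x−vt)/(2√(Dt))).
vt = 0.173 × 282 = 48.786 m and 2√(Dt) = 2√(0.486 × 282) = 23.41 m.
Argument (x−vt)/(2√(Dt)) = (62.1 − 48.786)/23.41 = 0.5687; ½·erfc(0.5687) = 0.2106.
C = 3.75 × 0.2106 = 0.790 mg/L.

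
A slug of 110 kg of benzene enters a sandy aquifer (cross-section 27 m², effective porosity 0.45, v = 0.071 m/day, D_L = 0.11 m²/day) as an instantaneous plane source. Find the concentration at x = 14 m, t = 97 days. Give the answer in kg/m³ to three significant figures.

0.239 kg/m³

For an instantaneous plane source, C(x,t) = M/(n_e·A·√(4πDt)) · exp(−(x−vt)²/(4Dt)), with n_e·A the pore (flow) area.
Plume center vt = 0.071 × 97 = 6.887 m, so the well at 14 m is 7.113 m downgradient of the peak.
√(4πDt) = 11.58 m, giving peak height M/(n_e·A·√(4πDt)) = 110/(0.45 × 27 × 11.58) = 0.7818 kg/m³.
(x−vt)²/(4Dt) = (7.113)²/(4 × 0.11 × 97) = 1.185; exp(−1.185) = 0.3057.
C = 0.7818 × 0.3057 = 0.239 kg/m³.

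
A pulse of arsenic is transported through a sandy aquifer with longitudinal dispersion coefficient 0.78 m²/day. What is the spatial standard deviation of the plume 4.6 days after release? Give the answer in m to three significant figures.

2.68 m

Dispersive spreading gives a Gaussian with σ² = 2Dt; advection only shifts the center.
σ = √(2 × 0.78 × 4.6) = 2.68 m.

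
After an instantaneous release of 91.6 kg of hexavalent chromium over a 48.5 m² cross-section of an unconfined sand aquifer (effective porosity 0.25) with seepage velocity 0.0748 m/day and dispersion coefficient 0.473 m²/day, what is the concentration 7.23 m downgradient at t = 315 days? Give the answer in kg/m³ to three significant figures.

For an instantaneous plane source, C(x,t) = M/(n_e·A·√(4πDt)) · exp(−(x−vt)²/(4Dt)), with n_e·A the pore (flow) area.
Plume center vt = 0.0748 × 315 = 23.562 m, so the well at 7.23 m is 16.332 m upgradient of the peak.
√(4πDt) = 43.27 m, giving peak height M/(n_e·A·√(4πDt)) = 91.6/(0.25 × 48.5 × 43.27) = 0.1746 kg/m³.
(x−vt)²/(4Dt) = (-16.332)²/(4 × 0.473 × 315) = 0.4476; exp(−0.4476) = 0.6392.
C = 0.1746 × 0.6392 = 0.112 kg/m³.

0.112 kg/m³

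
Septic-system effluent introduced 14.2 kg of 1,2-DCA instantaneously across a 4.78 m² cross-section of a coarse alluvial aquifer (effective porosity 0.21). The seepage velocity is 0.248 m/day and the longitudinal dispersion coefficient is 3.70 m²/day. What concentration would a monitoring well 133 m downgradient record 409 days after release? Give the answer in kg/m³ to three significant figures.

0.0870 kg/m³

For an instantaneous plane source, C(x,t) = M/(n_e·A·√(4πDt)) · exp(−(x−vt)²/(4Dt)), with n_e·A the pore (flow) area.
Plume center vt = 0.248 × 409 = 101.432 m, so the well at 133 m is 31.568 m downgradient of the peak.
√(4πDt) = 137.9 m, giving peak height M/(n_e·A·√(4πDt)) = 14.2/(0.21 × 4.78 × 137.9) = 0.1026 kg/m³.
(x−vt)²/(4Dt) = (31.568)²/(4 × 3.70 × 409) = 0.1646; exp(−0.1646) = 0.8482.
C = 0.1026 × 0.8482 = 0.0870 kg/m³.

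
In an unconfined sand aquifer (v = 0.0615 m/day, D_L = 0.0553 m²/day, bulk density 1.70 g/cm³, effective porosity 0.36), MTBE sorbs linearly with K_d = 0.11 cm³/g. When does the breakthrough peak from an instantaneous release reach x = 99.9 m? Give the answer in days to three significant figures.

2450 days

Retardation factor R = 1 + ρ_b·K_d/n = 1 + 1.70 × 0.11/0.36 = 1.519.
Sorption retards both mechanisms: v_R = v/R = 0.04049 m/day, D_R = D/R = 0.03641 m²/day.
Peak time from v_R²t² + 2D_R t − x² = 0: t = (√(D_R² + v_R²x²) − D_R)/v_R².
√(D_R² + v_R²x²) = √(0.03641² + 0.04049² × 99.9²) = 4.045; v_R² = 0.001639.
t = (4.045 − 0.03641)/0.001639 = 2450 days.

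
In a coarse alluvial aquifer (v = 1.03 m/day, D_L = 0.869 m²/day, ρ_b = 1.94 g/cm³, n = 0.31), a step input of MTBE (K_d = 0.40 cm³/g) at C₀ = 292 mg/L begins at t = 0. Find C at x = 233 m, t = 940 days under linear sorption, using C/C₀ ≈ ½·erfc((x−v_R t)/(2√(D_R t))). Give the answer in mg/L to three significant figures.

285 mg/L

Retardation factor R = 1 + ρ_b·K_d/n = 1 + 1.94 × 0.40/0.31 = 3.503.
Sorption retards both mechanisms: v_R = v/R = 0.2940 m/day, D_R = D/R = 0.2481 m²/day.
v_R·t = 0.2940 × 940 = 276.36 m; 2√(D_R t) = 30.54 m; argument = (233 − 276.36)/30.54 = -1.420.
C = C₀ × ½·erfc(-1.420) = 292 × 0.9777 = 285 mg/L.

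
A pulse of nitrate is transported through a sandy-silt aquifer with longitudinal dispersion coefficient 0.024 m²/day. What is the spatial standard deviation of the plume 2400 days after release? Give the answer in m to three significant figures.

10.7 m

Dispersive spreading gives a Gaussian with σ² = 2Dt; advection only shifts the center.
σ = √(2 × 0.024 × 2400) = 10.7 m.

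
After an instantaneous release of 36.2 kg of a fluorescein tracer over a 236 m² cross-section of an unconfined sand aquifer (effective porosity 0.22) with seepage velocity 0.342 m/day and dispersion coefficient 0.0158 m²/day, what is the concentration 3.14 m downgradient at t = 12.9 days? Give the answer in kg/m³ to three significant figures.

For an instantaneous plane source, C(x,t) = M/(n_e·A·√(4πDt)) · exp(−(x−vt)²/(4Dt)), with n_e·A the pore (flow) area.
Plume center vt = 0.342 × 12.9 = 4.4118 m, so the well at 3.14 m is 1.2718 m upgradient of the peak.
√(4πDt) = 1.600 m, giving peak height M/(n_e·A·√(4πDt)) = 36.2/(0.22 × 236 × 1.600) = 0.4358 kg/m³.
(x−vt)²/(4Dt) = (-1.2718)²/(4 × 0.0158 × 12.9) = 1.984; exp(−1.984) = 0.1375.
C = 0.4358 × 0.1375 = 0.0599 kg/m³.

0.0599 kg/m³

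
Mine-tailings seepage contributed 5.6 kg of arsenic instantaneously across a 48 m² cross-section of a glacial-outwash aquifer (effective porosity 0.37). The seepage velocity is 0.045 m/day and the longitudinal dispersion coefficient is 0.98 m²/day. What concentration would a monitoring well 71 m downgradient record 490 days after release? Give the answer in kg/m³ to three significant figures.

0.00117 kg/m³

For an instantaneous plane source, C(x,t) = M/(n_e·A·√(4πDt)) · exp(−(x−vt)²/(4Dt)), with n_e·A the pore (flow) area.
Plume center vt = 0.045 × 490 = 22.05 m, so the well at 71 m is 48.95 m downgradient of the peak.
√(4πDt) = 77.68 m, giving peak height M/(n_e·A·√(4πDt)) = 5.6/(0.37 × 48 × 77.68) = 0.004059 kg/m³.
(x−vt)²/(4Dt) = (48.95)²/(4 × 0.98 × 490) = 1.247; exp(−1.247) = 0.2874.
C = 0.004059 × 0.2874 = 0.00117 kg/m³.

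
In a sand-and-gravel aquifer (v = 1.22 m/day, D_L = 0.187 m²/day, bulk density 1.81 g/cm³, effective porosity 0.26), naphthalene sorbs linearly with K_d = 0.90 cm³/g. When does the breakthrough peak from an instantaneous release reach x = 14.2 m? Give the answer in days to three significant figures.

Retardation factor R = 1 + ρ_b·K_d/n = 1 + 1.81 × 0.90/0.26 = 7.265.
Sorption retards both mechanisms: v_R = v/R = 0.1679 m/day, D_R = D/R = 0.02574 m²/day.
Peak time from v_R²t² + 2D_R t − x² = 0: t = (√(D_R² + v_R²x²) − D_R)/v_R².
√(D_R² + v_R²x²) = √(0.02574² + 0.1679² × 14.2²) = 2.384; v_R² = 0.02819.
t = (2.384 − 0.02574)/0.02819 = 83.7 days.

83.7 days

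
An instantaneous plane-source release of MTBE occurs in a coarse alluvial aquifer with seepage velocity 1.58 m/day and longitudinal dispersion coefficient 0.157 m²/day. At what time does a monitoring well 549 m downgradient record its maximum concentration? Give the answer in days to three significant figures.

For the 1D instantaneous-source solution, setting ∂C/∂t = 0 at fixed x gives v²t² + 2Dt − x² = 0, so t = (√(D² + v²x²) − D)/v².
√(D² + v²x²) = √(0.157² + 1.58² × 549²) = 867.4; v² = 2.4964.
t = (867.4 − 0.157)/2.4964 = 347 days (vs. the pure-advection estimate x/v = 347 d).

347 days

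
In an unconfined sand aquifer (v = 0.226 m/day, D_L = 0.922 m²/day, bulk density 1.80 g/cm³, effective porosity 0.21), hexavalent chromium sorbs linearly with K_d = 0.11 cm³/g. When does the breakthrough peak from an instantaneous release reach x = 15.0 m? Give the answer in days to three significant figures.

Retardation factor R = 1 + ρ_b·K_d/n = 1 + 1.80 × 0.11/0.21 = 1.943.
Sorption retards both mechanisms: v_R = v/R = 0.1163 m/day, D_R = D/R = 0.4745 m²/day.
Peak time from v_R²t² + 2D_R t − x² = 0: t = (√(D_R² + v_R²x²) − D_R)/v_R².
√(D_R² + v_R²x²) = √(0.4745² + 0.1163² × 15.0²) = 1.808; v_R² = 0.01353.
t = (1.808 − 0.4745)/0.01353 = 98.6 days.

98.6 days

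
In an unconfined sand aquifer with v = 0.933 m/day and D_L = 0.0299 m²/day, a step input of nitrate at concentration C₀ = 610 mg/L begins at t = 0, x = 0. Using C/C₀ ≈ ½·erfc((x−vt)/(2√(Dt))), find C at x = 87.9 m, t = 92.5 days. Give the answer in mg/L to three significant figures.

152 mg/L

For a continuous step input, C/C₀ ≈ ½·erfc((x−vt)/(2√(Dt))).
vt = 0.933 × 92.5 = 86.3025 m and 2√(Dt) = 2√(0.0299 × 92.5) = 3.326 m.
Argument (x−vt)/(2√(Dt)) = (87.9 − 86.3025)/3.326 = 0.4803; ½·erfc(0.4803) = 0.2485.
C = 610 × 0.2485 = 152 mg/L.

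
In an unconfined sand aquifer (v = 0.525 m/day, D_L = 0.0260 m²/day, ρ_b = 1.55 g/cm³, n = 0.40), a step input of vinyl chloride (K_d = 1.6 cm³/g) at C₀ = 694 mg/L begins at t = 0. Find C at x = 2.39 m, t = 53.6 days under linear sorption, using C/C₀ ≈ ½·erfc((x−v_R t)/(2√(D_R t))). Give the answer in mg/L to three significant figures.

Retardation factor R = 1 + ρ_b·K_d/n = 1 + 1.55 × 1.6/0.40 = 7.200.
Sorption retards both mechanisms: v_R = v/R = 0.07292 m/day, D_R = D/R = 0.003611 m²/day.
v_R·t = 0.07292 × 53.6 = 3.908512 m; 2√(D_R t) = 0.8799 m; argument = (2.39 − 3.908512)/0.8799 = -1.726.
C = C₀ × ½·erfc(-1.726) = 694 × 0.9927 = 689 mg/L.

689 mg/L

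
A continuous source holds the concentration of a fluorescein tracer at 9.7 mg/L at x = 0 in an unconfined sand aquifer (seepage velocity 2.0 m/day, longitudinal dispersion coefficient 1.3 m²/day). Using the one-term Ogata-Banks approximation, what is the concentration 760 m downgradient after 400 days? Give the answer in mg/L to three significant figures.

8.66 mg/L

For a continuous step input, C/C₀ ≈ ½·erfc((x−vt)/(2√(Dt))).
vt = 2.0 × 400 = 800 m and 2√(Dt) = 2√(1.3 × 400) = 45.61 m.
Argument (x−vt)/(2√(Dt)) = (760 − 800)/45.61 = -0.8770; ½·erfc(-0.8770) = 0.8926.
C = 9.7 × 0.8926 = 8.66 mg/L.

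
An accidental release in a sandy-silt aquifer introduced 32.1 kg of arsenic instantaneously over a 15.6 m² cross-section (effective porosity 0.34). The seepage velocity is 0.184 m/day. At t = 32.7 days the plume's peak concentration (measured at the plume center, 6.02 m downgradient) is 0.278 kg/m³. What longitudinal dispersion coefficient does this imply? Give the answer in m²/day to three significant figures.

At the plume center C_max = M/(n_e·A·√(4πDt)), so D = M²/(4πt·(n_e·A·C_max)²).
n_e·A·C_max = 0.34 × 15.6 × 0.278 = 1.475 kg/m.
D = 32.1²/(4π × 32.7 × 1.475²) = 1.15 m²/day.

1.15 m²/day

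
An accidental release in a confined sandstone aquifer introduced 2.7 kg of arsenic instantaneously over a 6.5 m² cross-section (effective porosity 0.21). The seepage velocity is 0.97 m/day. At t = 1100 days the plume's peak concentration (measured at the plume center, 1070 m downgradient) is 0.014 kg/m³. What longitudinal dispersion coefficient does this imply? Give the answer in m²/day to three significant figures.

1.44 m²/day

At the plume center C_max = M/(n_e·A·√(4πDt)), so D = M²/(4πt·(n_e·A·C_max)²).
n_e·A·C_max = 0.21 × 6.5 × 0.014 = 0.01911 kg/m.
D = 2.7²/(4π × 1100 × 0.01911²) = 1.44 m²/day.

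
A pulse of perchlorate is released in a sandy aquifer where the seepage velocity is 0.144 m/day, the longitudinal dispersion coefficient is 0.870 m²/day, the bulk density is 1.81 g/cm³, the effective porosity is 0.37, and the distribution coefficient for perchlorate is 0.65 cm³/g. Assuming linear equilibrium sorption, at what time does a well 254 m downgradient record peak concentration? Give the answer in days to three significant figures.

7200 days

Retardation factor R = 1 + ρ_b·K_d/n = 1 + 1.81 × 0.65/0.37 = 4.180.
Sorption retards both mechanisms: v_R = v/R = 0.03445 m/day, D_R = D/R = 0.2081 m²/day.
Peak time from v_R²t² + 2D_R t − x² = 0: t = (√(D_R² + v_R²x²) − D_R)/v_R².
√(D_R² + v_R²x²) = √(0.2081² + 0.03445² × 254²) = 8.753; v_R² = 0.001187.
t = (8.753 − 0.2081)/0.001187 = 7200 days.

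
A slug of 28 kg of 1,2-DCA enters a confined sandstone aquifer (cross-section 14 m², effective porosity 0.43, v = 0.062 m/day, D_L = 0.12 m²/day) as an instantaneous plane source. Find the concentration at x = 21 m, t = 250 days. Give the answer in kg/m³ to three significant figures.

0.186 kg/m³

For an instantaneous plane source, C(x,t) = M/(n_e·A·√(4πDt)) · exp(−(x−vt)²/(4Dt)), with n_e·A the pore (flow) area.
Plume center vt = 0.062 × 250 = 15.5 m, so the well at 21 m is 5.5 m downgradient of the peak.
√(4πDt) = 19.42 m, giving peak height M/(n_e·A·√(4πDt)) = 28/(0.43 × 14 × 19.42) = 0.2395 kg/m³.
(x−vt)²/(4Dt) = (5.5)²/(4 × 0.12 × 250) = 0.2521; exp(−0.2521) = 0.7772.
C = 0.2395 × 0.7772 = 0.186 kg/m³.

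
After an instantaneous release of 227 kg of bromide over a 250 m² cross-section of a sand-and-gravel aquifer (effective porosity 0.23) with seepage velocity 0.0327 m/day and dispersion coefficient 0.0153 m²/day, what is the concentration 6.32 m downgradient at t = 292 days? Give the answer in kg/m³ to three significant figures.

0.294 kg/m³

For an instantaneous plane source, C(x,t) = M/(n_e·A·√(4πDt)) · exp(−(x−vt)²/(4Dt)), with n_e·A the pore (flow) area.
Plume center vt = 0.0327 × 292 = 9.5484 m, so the well at 6.32 m is 3.2284 m upgradient of the peak.
√(4πDt) = 7.493 m, giving peak height M/(n_e·A·√(4πDt)) = 227/(0.23 × 250 × 7.493) = 0.5269 kg/m³.
(x−vt)²/(4Dt) = (-3.2284)²/(4 × 0.0153 × 292) = 0.5832; exp(−0.5832) = 0.5581.
C = 0.5269 × 0.5581 = 0.294 kg/m³.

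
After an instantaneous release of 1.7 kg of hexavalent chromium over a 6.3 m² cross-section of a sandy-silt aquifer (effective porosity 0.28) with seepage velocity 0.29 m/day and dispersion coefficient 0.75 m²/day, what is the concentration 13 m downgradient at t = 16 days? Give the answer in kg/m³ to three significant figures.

0.0183 kg/m³

For an instantaneous plane source, C(x,t) = M/(n_e·A·√(4πDt)) · exp(−(x−vt)²/(4Dt)), with n_e·A the pore (flow) area.
Plume center vt = 0.29 × 16 = 4.64 m, so the well at 13 m is 8.36 m downgradient of the peak.
√(4πDt) = 12.28 m, giving peak height M/(n_e·A·√(4πDt)) = 1.7/(0.28 × 6.3 × 12.28) = 0.07848 kg/m³.
(x−vt)²/(4Dt) = (8.36)²/(4 × 0.75 × 16) = 1.456; exp(−1.456) = 0.2332.
C = 0.07848 × 0.2332 = 0.0183 kg/m³.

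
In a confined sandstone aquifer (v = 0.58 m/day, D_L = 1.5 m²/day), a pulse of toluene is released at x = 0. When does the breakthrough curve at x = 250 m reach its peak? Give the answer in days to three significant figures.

For the 1D instantaneous-source solution, setting ∂C/∂t = 0 at fixed x gives v²t² + 2Dt − x² = 0, so t = (√(D² + v²x²) − D)/v².
√(D² + v²x²) = √(1.5² + 0.58² × 250²) = 145.0; v² = 0.3364.
t = (145.0 − 1.5)/0.3364 = 427 days (vs. the pure-advection estimate x/v = 431 d).

427 days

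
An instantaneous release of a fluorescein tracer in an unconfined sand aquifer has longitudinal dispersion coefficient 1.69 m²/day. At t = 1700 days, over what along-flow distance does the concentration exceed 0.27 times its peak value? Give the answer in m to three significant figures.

245 m

The plume is Gaussian with σ = √(2Dt) = √(2 × 1.69 × 1700) = 75.80 m.
C/C_peak = exp(−Δx²/(2σ²)) = 0.27 ⇒ Δx = σ·√(−2 ln 0.27) = 75.80 × 1.618 = 122.6 m.
Width = 2Δx = 245 m.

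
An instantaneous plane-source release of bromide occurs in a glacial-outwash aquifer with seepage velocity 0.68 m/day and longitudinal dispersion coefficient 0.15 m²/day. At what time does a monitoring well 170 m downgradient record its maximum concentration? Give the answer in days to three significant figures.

For the 1D instantaneous-source solution, setting ∂C/∂t = 0 at fixed x gives v²t² + 2Dt − x² = 0, so t = (√(D² + v²x²) − D)/v².
√(D² + v²x²) = √(0.15² + 0.68² × 170²) = 115.6; v² = 0.4624.
t = (115.6 − 0.15)/0.4624 = 250 days (vs. the pure-advection estimate x/v = 250 d).

250 days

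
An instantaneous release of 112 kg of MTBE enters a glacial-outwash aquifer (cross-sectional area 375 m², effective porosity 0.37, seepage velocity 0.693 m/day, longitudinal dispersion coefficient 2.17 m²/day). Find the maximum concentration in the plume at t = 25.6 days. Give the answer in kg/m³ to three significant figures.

0.0306 kg/m³

The peak of an instantaneous 1D plume sits at x = vt; there the Gaussian factor is 1 and C_max = M/(n_e·A·√(4πDt)), where n_e·A is the pore area the mass is dissolved in.
√(4πDt) = √(4π × 2.17 × 25.6) = 26.42 m, so C_max = 112/(0.37 × 375 × 26.42) = 0.0306 kg/m³.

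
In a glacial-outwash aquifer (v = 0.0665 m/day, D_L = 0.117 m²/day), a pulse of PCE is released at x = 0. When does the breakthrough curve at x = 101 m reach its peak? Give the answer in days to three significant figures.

1490 days

For the 1D instantaneous-source solution, setting ∂C/∂t = 0 at fixed x gives v²t² + 2Dt − x² = 0, so t = (√(D² + v²x²) − D)/v².
√(D² + v²x²) = √(0.117² + 0.0665² × 101²) = 6.718; v² = 0.00442225.
t = (6.718 − 0.117)/0.00442225 = 1490 days (vs. the pure-advection estimate x/v = 1520 d).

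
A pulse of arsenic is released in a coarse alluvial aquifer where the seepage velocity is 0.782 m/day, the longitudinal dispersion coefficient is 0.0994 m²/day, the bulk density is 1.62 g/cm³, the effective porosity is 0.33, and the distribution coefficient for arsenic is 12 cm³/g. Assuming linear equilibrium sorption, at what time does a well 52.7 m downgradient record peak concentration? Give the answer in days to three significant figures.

Retardation factor R = 1 + ρ_b·K_d/n = 1 + 1.62 × 12/0.33 = 59.91.
Sorption retards both mechanisms: v_R = v/R = 0.01305 m/day, D_R = D/R = 0.001659 m²/day.
Peak time from v_R²t² + 2D_R t − x² = 0: t = (√(D_R² + v_R²x²) − D_R)/v_R².
√(D_R² + v_R²x²) = √(0.001659² + 0.01305² × 52.7²) = 0.6877; v_R² = 0.0001703.
t = (0.6877 − 0.001659)/0.0001703 = 4030 days.

4030 days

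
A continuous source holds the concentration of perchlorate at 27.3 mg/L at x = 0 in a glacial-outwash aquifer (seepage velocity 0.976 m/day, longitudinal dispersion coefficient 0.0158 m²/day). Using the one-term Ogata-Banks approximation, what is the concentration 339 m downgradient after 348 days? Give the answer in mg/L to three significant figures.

For a continuous step input, C/C₀ ≈ ½·erfc((x−vt)/(2√(Dt))).
vt = 0.976 × 348 = 339.648 m and 2√(Dt) = 2√(0.0158 × 348) = 4.690 m.
Argument (x−vt)/(2√(Dt)) = (339 − 339.648)/4.690 = -0.1382; ½·erfc(-0.1382) = 0.5775.
C = 27.3 × 0.5775 = 15.8 mg/L.

15.8 mg/L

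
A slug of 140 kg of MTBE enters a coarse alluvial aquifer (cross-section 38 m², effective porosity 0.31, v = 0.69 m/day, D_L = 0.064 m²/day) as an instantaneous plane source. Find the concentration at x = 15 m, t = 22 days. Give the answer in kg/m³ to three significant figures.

For an instantaneous plane source, C(x,t) = M/(n_e·A·√(4πDt)) · exp(−(x−vt)²/(4Dt)), with n_e·A the pore (flow) area.
Plume center vt = 0.69 × 22 = 15.18 m, so the well at 15 m is 0.18 m upgradient of the peak.
√(4πDt) = 4.206 m, giving peak height M/(n_e·A·√(4πDt)) = 140/(0.31 × 38 × 4.206) = 2.826 kg/m³.
(x−vt)²/(4Dt) = (-0.18)²/(4 × 0.064 × 22) = 0.005753; exp(−0.005753) = 0.9943.
C = 2.826 × 0.9943 = 2.81 kg/m³.

2.81 kg/m³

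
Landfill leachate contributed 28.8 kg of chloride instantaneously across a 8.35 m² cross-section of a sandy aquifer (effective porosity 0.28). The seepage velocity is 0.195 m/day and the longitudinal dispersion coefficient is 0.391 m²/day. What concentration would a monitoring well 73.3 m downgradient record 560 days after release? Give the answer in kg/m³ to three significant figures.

0.0539 kg/m³

For an instantaneous plane source, C(x,t) = M/(n_e·A·√(4πDt)) · exp(−(x−vt)²/(4Dt)), with n_e·A the pore (flow) area.
Plume center vt = 0.195 × 560 = 109.2 m, so the well at 73.3 m is 35.9 m upgradient of the peak.
√(4πDt) = 52.46 m, giving peak height M/(n_e·A·√(4πDt)) = 28.8/(0.28 × 8.35 × 52.46) = 0.2348 kg/m³.
(x−vt)²/(4Dt) = (-35.9)²/(4 × 0.391 × 560) = 1.472; exp(−1.472) = 0.2295.
C = 0.2348 × 0.2295 = 0.0539 kg/m³.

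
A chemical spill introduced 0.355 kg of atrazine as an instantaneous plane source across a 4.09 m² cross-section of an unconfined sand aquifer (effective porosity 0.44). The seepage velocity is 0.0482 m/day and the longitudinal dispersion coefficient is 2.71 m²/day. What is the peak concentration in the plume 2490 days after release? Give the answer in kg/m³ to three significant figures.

The peak of an instantaneous 1D plume sits at x = vt; there the Gaussian factor is 1 and C_max = M/(n_e·A·√(4πDt)), where n_e·A is the pore area the mass is dissolved in.
√(4πDt) = √(4π × 2.71 × 2490) = 291.2 m, so C_max = 0.355/(0.44 × 4.09 × 291.2) = 0.000677 kg/m³.

0.000677 kg/m³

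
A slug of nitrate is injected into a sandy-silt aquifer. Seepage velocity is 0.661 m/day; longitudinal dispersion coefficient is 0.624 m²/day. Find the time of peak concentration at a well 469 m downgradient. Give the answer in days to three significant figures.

For the 1D instantaneous-source solution, setting ∂C/∂t = 0 at fixed x gives v²t² + 2Dt − x² = 0, so t = (√(D² + v²x²) − D)/v².
√(D² + v²x²) = √(0.624² + 0.661² × 469²) = 310.0; v² = 0.436921.
t = (310.0 − 0.624)/0.436921 = 708 days (vs. the pure-advection estimate x/v = 710 d).

708 days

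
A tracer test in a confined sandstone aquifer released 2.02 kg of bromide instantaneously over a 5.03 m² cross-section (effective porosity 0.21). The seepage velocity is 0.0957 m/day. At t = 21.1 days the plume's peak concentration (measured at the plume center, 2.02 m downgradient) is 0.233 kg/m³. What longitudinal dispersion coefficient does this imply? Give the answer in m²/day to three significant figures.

0.254 m²/day

At the plume center C_max = M/(n_e·A·√(4πDt)), so D = M²/(4πt·(n_e·A·C_max)²).
n_e·A·C_max = 0.21 × 5.03 × 0.233 = 0.2461 kg/m.
D = 2.02²/(4π × 21.1 × 0.2461²) = 0.254 m²/day.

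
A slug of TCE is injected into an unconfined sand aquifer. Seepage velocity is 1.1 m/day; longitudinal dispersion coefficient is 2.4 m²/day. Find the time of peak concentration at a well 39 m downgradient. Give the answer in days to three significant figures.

33.5 days

For the 1D instantaneous-source solution, setting ∂C/∂t = 0 at fixed x gives v²t² + 2Dt − x² = 0, so t = (√(D² + v²x²) − D)/v².
√(D² + v²x²) = √(2.4² + 1.1² × 39²) = 42.97; v² = 1.21.
t = (42.97 − 2.4)/1.21 = 33.5 days (vs. the pure-advection estimate x/v = 35.5 d).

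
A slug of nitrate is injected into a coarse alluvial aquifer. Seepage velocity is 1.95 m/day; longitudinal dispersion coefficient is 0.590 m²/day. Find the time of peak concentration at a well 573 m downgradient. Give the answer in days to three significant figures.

For the 1D instantaneous-source solution, setting ∂C/∂t = 0 at fixed x gives v²t² + 2Dt − x² = 0, so t = (√(D² + v²x²) − D)/v².
√(D² + v²x²) = √(0.590² + 1.95² × 573²) = 1117; v² = 3.8025.
t = (1117 − 0.590)/3.8025 = 294 days (vs. the pure-advection estimate x/v = 294 d).

294 days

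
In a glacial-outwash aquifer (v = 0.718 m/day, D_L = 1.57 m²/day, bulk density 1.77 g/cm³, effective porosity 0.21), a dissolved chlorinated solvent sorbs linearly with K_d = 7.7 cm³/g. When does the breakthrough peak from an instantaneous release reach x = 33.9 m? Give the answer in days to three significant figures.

Retardation factor R = 1 + ρ_b·K_d/n = 1 + 1.77 × 7.7/0.21 = 65.90.
Sorption retards both mechanisms: v_R = v/R = 0.01090 m/day, D_R = D/R = 0.02382 m²/day.
Peak time from v_R²t² + 2D_R t − x² = 0: t = (√(D_R² + v_R²x²) − D_R)/v_R².
√(D_R² + v_R²x²) = √(0.02382² + 0.01090² × 33.9²) = 0.3703; v_R² = 0.0001188.
t = (0.3703 − 0.02382)/0.0001188 = 2920 days.

2920 days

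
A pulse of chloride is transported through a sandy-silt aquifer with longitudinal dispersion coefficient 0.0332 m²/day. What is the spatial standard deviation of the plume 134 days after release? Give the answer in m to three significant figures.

2.98 m

Dispersive spreading gives a Gaussian with σ² = 2Dt; advection only shifts the center.
σ = √(2 × 0.0332 × 134) = 2.98 m.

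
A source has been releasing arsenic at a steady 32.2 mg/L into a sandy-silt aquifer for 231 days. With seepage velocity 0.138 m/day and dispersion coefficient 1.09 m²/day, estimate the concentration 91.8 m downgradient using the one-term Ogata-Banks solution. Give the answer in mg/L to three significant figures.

For a continuous step input, C/C₀ ≈ ½·erfc((x−vt)/(2√(Dt))).
vt = 0.138 × 231 = 31.878 m and 2√(Dt) = 2√(1.09 × 231) = 31.74 m.
Argument (x−vt)/(2√(Dt)) = (91.8 − 31.878)/31.74 = 1.888; ½·erfc(1.888) = 0.003792.
C = 32.2 × 0.003792 = 0.122 mg/L.

0.122 mg/L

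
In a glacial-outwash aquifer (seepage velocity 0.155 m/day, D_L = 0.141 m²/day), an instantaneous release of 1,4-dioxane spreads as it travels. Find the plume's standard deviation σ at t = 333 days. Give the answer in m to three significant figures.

9.69 m

Dispersive spreading gives a Gaussian with σ² = 2Dt; advection only shifts the center.
σ = √(2 × 0.141 × 333) = 9.69 m.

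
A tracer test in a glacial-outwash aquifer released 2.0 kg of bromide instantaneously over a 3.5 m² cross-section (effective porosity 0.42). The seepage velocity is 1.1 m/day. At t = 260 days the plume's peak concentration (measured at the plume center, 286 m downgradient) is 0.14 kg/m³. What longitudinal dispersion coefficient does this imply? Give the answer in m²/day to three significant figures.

0.0289 m²/day

At the plume center C_max = M/(n_e·A·√(4πDt)), so D = M²/(4πt·(n_e·A·C_max)²).
n_e·A·C_max = 0.42 × 3.5 × 0.14 = 0.2058 kg/m.
D = 2.0²/(4π × 260 × 0.2058²) = 0.0289 m²/day.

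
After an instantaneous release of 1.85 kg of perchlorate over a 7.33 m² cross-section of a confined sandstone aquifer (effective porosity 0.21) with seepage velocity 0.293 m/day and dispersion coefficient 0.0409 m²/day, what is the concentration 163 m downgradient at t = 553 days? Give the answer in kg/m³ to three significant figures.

0.0705 kg/m³

For an instantaneous plane source, C(x,t) = M/(n_e·A·√(4πDt)) · exp(−(x−vt)²/(4Dt)), with n_e·A the pore (flow) area.
Plume center vt = 0.293 × 553 = 162.029 m, so the well at 163 m is 0.971 m downgradient of the peak.
√(4πDt) = 16.86 m, giving peak height M/(n_e·A·√(4πDt)) = 1.85/(0.21 × 7.33 × 16.86) = 0.07128 kg/m³.
(x−vt)²/(4Dt) = (0.971)²/(4 × 0.0409 × 553) = 0.01042; exp(−0.01042) = 0.9896.
C = 0.07128 × 0.9896 = 0.0705 kg/m³.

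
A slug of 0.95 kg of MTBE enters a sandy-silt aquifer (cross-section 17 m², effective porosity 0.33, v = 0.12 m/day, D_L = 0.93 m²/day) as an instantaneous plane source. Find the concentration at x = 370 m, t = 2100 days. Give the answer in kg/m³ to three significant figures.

For an instantaneous plane source, C(x,t) = M/(n_e·A·√(4πDt)) · exp(−(x−vt)²/(4Dt)), with n_e·A the pore (flow) area.
Plume center vt = 0.12 × 2100 = 252 m, so the well at 370 m is 118 m downgradient of the peak.
√(4πDt) = 156.7 m, giving peak height M/(n_e·A·√(4πDt)) = 0.95/(0.33 × 17 × 156.7) = 0.001081 kg/m³.
(x−vt)²/(4Dt) = (118)²/(4 × 0.93 × 2100) = 1.782; exp(−1.782) = 0.1683.
C = 0.001081 × 0.1683 = 0.000182 kg/m³.

0.000182 kg/m³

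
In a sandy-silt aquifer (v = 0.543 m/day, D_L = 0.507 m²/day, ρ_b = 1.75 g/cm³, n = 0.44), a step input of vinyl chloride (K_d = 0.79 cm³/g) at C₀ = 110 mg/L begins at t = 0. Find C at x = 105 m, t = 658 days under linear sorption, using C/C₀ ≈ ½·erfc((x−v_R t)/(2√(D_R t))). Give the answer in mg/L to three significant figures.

Retardation factor R = 1 + ρ_b·K_d/n = 1 + 1.75 × 0.79/0.44 = 4.142.
Sorption retards both mechanisms: v_R = v/R = 0.1311 m/day, D_R = D/R = 0.1224 m²/day.
v_R·t = 0.1311 × 658 = 86.2638 m; 2√(D_R t) = 17.95 m; argument = (105 − 86.2638)/17.95 = 1.044.
C = C₀ × ½·erfc(1.044) = 110 × 0.06991 = 7.69 mg/L.

7.69 mg/L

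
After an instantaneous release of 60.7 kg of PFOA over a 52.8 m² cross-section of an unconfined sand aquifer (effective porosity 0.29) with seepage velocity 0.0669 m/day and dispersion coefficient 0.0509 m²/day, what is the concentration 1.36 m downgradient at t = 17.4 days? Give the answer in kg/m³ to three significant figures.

For an instantaneous plane source, C(x,t) = M/(n_e·A·√(4πDt)) · exp(−(x−vt)²/(4Dt)), with n_e·A the pore (flow) area.
Plume center vt = 0.0669 × 17.4 = 1.16406 m, so the well at 1.36 m is 0.19594 m downgradient of the peak.
√(4πDt) = 3.336 m, giving peak height M/(n_e·A·√(4πDt)) = 60.7/(0.29 × 52.8 × 3.336) = 1.188 kg/m³.
(x−vt)²/(4Dt) = (0.19594)²/(4 × 0.0509 × 17.4) = 0.01084; exp(−0.01084) = 0.9892.
C = 1.188 × 0.9892 = 1.18 kg/m³.

1.18 kg/m³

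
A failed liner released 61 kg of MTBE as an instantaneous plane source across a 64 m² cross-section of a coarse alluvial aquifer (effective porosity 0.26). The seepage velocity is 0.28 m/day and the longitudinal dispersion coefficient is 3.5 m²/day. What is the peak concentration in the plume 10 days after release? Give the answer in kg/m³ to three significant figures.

The peak of an instantaneous 1D plume sits at x = vt; there the Gaussian factor is 1 and C_max = M/(n_e·A·√(4πDt)), where n_e·A is the pore area the mass is dissolved in.
√(4πDt) = √(4π × 3.5 × 10) = 20.97 m, so C_max = 61/(0.26 × 64 × 20.97) = 0.175 kg/m³.

0.175 kg/m³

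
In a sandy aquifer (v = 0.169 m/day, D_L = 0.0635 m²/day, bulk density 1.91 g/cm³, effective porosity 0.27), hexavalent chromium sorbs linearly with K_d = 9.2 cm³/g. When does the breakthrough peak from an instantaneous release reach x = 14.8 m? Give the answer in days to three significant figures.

Retardation factor R = 1 + ρ_b·K_d/n = 1 + 1.91 × 9.2/0.27 = 66.08.
Sorption retards both mechanisms: v_R = v/R = 0.002558 m/day, D_R = D/R = 0.0009610 m²/day.
Peak time from v_R²t² + 2D_R t − x² = 0: t = (√(D_R² + v_R²x²) − D_R)/v_R².
√(D_R² + v_R²x²) = √(0.0009610² + 0.002558² × 14.8²) = 0.03787; v_R² = 6.543e-06.
t = (0.03787 − 0.0009610)/6.543e-06 = 5640 days.

5640 days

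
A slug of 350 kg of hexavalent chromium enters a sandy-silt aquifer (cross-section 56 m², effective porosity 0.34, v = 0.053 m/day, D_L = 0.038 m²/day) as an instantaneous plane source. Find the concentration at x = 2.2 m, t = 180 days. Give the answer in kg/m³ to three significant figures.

0.277 kg/m³

For an instantaneous plane source, C(x,t) = M/(n_e·A·√(4πDt)) · exp(−(x−vt)²/(4Dt)), with n_e·A the pore (flow) area.
Plume center vt = 0.053 × 180 = 9.54 m, so the well at 2.2 m is 7.34 m upgradient of the peak.
√(4πDt) = 9.271 m, giving peak height M/(n_e·A·√(4πDt)) = 350/(0.34 × 56 × 9.271) = 1.983 kg/m³.
(x−vt)²/(4Dt) = (-7.34)²/(4 × 0.038 × 180) = 1.969; exp(−1.969) = 0.1396.
C = 1.983 × 0.1396 = 0.277 kg/m³.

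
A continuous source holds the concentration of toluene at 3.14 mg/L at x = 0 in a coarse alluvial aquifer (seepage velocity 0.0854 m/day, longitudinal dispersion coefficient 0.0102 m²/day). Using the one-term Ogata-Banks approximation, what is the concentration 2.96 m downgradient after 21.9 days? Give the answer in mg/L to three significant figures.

0.162 mg/L

For a continuous step input, C/C₀ ≈ ½·erfc((x−vt)/(2√(Dt))).
vt = 0.0854 × 21.9 = 1.87026 m and 2√(Dt) = 2√(0.0102 × 21.9) = 0.9453 m.
Argument (x−vt)/(2√(Dt)) = (2.96 − 1.87026)/0.9453 = 1.153; ½·erfc(1.153) = 0.05149.
C = 3.14 × 0.05149 = 0.162 mg/L.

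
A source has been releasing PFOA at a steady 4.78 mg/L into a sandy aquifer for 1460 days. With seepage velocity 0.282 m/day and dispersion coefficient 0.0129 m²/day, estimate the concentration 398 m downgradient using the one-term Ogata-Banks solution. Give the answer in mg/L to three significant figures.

4.72 mg/L

For a continuous step input, C/C₀ ≈ ½·erfc((x−vt)/(2√(Dt))).
vt = 0.282 × 1460 = 411.72 m and 2√(Dt) = 2√(0.0129 × 1460) = 8.680 m.
Argument (x−vt)/(2√(Dt)) = (398 − 411.72)/8.680 = -1.581; ½·erfc(-1.581) = 0.9873.
C = 4.78 × 0.9873 = 4.72 mg/L.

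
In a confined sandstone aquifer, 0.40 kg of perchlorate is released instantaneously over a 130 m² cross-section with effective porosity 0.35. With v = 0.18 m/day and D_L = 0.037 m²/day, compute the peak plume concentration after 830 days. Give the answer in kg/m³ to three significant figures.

The peak of an instantaneous 1D plume sits at x = vt; there the Gaussian factor is 1 and C_max = M/(n_e·A·√(4πDt)), where n_e·A is the pore area the mass is dissolved in.
√(4πDt) = √(4π × 0.037 × 830) = 19.64 m, so C_max = 0.40/(0.35 × 130 × 19.64) = 0.000448 kg/m³.

0.000448 kg/m³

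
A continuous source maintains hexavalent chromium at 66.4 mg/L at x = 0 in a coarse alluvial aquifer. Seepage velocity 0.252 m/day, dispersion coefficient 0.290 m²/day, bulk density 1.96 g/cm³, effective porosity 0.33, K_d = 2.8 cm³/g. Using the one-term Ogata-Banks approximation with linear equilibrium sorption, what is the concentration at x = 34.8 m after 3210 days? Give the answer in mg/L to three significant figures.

Retardation factor R = 1 + ρ_b·K_d/n = 1 + 1.96 × 2.8/0.33 = 17.63.
Sorption retards both mechanisms: v_R = v/R = 0.01429 m/day, D_R = D/R = 0.01645 m²/day.
v_R·t = 0.01429 × 3210 = 45.8709 m; 2√(D_R t) = 14.53 m; argument = (34.8 − 45.8709)/14.53 = -0.7619.
C = C₀ × ½·erfc(-0.7619) = 66.4 × 0.8594 = 57.1 mg/L.

57.1 mg/L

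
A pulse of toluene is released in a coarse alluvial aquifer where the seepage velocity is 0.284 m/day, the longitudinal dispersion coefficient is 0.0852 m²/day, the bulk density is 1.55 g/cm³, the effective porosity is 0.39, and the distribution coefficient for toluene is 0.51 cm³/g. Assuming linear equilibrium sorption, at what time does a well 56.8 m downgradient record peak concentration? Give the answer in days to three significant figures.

Retardation factor R = 1 + ρ_b·K_d/n = 1 + 1.55 × 0.51/0.39 = 3.027.
Sorption retards both mechanisms: v_R = v/R = 0.09382 m/day, D_R = D/R = 0.02815 m²/day.
Peak time from v_R²t² + 2D_R t − x² = 0: t = (√(D_R² + v_R²x²) − D_R)/v_R².
√(D_R² + v_R²x²) = √(0.02815² + 0.09382² × 56.8²) = 5.329; v_R² = 0.008802.
t = (5.329 − 0.02815)/0.008802 = 602 days.

602 days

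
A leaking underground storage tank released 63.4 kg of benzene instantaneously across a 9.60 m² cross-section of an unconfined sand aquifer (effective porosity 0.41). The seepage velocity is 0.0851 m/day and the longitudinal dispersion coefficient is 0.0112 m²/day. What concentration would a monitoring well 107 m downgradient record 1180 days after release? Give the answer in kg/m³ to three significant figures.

For an instantaneous plane source, C(x,t) = M/(n_e·A·√(4πDt)) · exp(−(x−vt)²/(4Dt)), with n_e·A the pore (flow) area.
Plume center vt = 0.0851 × 1180 = 100.418 m, so the well at 107 m is 6.582 m downgradient of the peak.
√(4πDt) = 12.89 m, giving peak height M/(n_e·A·√(4πDt)) = 63.4/(0.41 × 9.60 × 12.89) = 1.250 kg/m³.
(x−vt)²/(4Dt) = (6.582)²/(4 × 0.0112 × 1180) = 0.8195; exp(−0.8195) = 0.4407.
C = 1.250 × 0.4407 = 0.551 kg/m³.

0.551 kg/m³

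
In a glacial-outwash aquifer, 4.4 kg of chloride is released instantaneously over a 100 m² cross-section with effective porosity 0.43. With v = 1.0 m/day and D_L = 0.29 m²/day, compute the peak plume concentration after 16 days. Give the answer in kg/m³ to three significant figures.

The peak of an instantaneous 1D plume sits at x = vt; there the Gaussian factor is 1 and C_max = M/(n_e·A·√(4πDt)), where n_e·A is the pore area the mass is dissolved in.
√(4πDt) = √(4π × 0.29 × 16) = 7.636 m, so C_max = 4.4/(0.43 × 100 × 7.636) = 0.0134 kg/m³.

0.0134 kg/m³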